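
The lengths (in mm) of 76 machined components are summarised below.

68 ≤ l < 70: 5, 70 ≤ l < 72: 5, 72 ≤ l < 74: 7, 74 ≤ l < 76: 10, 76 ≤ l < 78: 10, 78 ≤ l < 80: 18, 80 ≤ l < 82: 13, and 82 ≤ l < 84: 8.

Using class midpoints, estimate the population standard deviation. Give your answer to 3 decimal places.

4.000

Midpoints: 69, 71, 73, 75, 77, 79, 81, 83
n = 76, Σfm = 5870, mean = 77.2368
Σfm² = 454596
Σf(m − x̄)² = Σfm² − (Σfm)²/n = 454596 − 5870²/76 = 1215.7368
Population variance = 1215.7368 / 76 = 15.9965
Standard deviation = √15.9965 = 3.9996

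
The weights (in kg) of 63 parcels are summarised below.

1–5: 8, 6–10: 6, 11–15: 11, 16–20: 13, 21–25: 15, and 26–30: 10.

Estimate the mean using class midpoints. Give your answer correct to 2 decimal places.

Midpoints: 3, 8, 13, 18, 23, 28
Σfm = 8×3 + 6×8 + 11×13 + 13×18 + 15×23 + 10×28 = 1074
n = Σf = 63
Mean = 1074 / 63 = 17.0476

17.05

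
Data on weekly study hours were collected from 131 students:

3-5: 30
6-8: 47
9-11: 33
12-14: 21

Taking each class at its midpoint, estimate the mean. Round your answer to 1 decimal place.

Midpoints: 4, 7, 10, 13
Σfm = 30×4 + 47×7 + 33×10 + 21×13 = 1052
n = Σf = 131
Mean = 1052 / 131 = 8.0305

8.0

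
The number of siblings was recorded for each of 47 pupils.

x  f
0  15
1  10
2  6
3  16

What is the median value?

Cumulative frequencies: 15, 25, 31, 47
n = 47, so the median is the value in position (n+1)/2 = 24.
Position 24 falls at value 1.

1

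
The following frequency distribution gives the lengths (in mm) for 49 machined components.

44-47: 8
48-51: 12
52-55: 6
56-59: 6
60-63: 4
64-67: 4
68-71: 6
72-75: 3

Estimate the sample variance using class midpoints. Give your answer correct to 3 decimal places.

Midpoints: 45.5, 49.5, 53.5, 57.5, 61.5, 65.5, 69.5, 73.5
n = 49, Σfm = 2769.5, mean = 56.5204
Σfm² = 160454.25
Σf(m − x̄)² = Σfm² − (Σfm)²/n = 160454.25 − 2769.5²/49 = 3920.9796
Sample variance = 3920.9796 / 48 = 81.6871

81.687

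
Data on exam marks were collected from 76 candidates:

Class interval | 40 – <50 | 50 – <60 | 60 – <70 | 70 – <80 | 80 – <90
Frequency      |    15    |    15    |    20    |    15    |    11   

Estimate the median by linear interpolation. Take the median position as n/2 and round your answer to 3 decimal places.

Cumulative frequencies: 15, 30, 50, 65, 76
n = 76; position = n/2 = 38.
This falls in the class 60 – <70: L = 60, F = 30, f = 20, h = 10.
Median ≈ 60 + ((38 − 30) / 20) × 10 = 64.0000

64.000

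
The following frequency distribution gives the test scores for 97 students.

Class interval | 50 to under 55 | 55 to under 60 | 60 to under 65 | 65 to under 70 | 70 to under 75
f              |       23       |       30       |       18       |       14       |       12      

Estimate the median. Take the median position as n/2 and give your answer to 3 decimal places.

Cumulative frequencies: 23, 53, 71, 85, 97
n = 97; position = n/2 = 48.5.
This falls in the class 55 to under 60: L = 55, F = 23, f = 30, h = 5.
Median ≈ 55 + ((48.5 − 23) / 30) × 5 = 59.2500

59.250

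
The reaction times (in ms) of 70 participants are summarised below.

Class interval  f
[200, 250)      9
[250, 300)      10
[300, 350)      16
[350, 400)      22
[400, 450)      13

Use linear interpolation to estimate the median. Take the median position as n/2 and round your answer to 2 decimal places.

350.00

Cumulative frequencies: 9, 19, 35, 57, 70
n = 70; position = n/2 = 35.
This falls in the class [300, 350): L = 300, F = 19, f = 16, h = 50.
Median ≈ 300 + ((35 − 19) / 16) × 50 = 350.0000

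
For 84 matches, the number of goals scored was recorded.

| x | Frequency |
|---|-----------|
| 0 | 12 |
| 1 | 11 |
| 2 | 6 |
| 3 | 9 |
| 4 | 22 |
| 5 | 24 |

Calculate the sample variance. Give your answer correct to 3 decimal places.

Values: 0, 1, 2, 3, 4, 5
n = 84, Σfx = 258, mean = 3.0714
Σfx² = 1068
Σf(x − x̄)² = Σfx² − (Σfx)²/n = 1068 − 258²/84 = 275.5714
Sample variance = 275.5714 / 83 = 3.3201

3.320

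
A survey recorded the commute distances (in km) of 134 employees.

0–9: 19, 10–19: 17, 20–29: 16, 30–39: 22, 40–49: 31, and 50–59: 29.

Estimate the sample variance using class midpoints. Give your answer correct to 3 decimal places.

300.438

Midpoints: 4.5, 14.5, 24.5, 34.5, 44.5, 54.5
n = 134, Σfm = 4443, mean = 33.1567
Σfm² = 187273.5
Σf(m − x̄)² = Σfm² − (Σfm)²/n = 187273.5 − 4443²/134 = 39958.2090
Sample variance = 39958.2090 / 133 = 300.4377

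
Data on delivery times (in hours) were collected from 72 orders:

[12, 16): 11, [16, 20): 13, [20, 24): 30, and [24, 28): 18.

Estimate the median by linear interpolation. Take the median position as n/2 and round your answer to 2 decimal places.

21.60

Cumulative frequencies: 11, 24, 54, 72
n = 72; position = n/2 = 36.
This falls in the class [20, 24): L = 20, F = 24, f = 30, h = 4.
Median ≈ 20 + ((36 − 24) / 30) × 4 = 21.6000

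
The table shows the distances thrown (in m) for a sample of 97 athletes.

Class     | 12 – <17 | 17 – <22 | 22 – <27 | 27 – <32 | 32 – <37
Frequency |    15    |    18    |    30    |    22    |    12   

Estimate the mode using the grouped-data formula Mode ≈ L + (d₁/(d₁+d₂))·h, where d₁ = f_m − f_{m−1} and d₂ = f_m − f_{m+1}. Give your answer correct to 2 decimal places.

25.00

Modal class: 22 – <27 (highest frequency 30).
d₁ = 30 − 18 = 12, d₂ = 30 − 22 = 8
Mode ≈ 22 + (12/(12+8)) × 5 = 22 + 3.0000 = 25.0000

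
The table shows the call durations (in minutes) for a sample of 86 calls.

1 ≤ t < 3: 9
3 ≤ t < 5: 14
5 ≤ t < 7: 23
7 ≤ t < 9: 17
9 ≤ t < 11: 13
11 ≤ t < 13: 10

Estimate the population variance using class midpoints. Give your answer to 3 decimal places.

8.812

Midpoints: 2, 4, 6, 8, 10, 12
n = 86, Σfm = 598, mean = 6.9535
Σfm² = 4916
Σf(m − x̄)² = Σfm² − (Σfm)²/n = 4916 − 598²/86 = 757.8140
Population variance = 757.8140 / 86 = 8.8118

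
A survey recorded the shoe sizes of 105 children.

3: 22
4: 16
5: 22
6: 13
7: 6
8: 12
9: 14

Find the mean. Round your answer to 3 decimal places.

Values: 3, 4, 5, 6, 7, 8, 9
Σfx = 22×3 + 16×4 + 22×5 + 13×6 + 6×7 + 12×8 + 14×9 = 582
n = Σf = 105
Mean = 582 / 105 = 5.5429

5.543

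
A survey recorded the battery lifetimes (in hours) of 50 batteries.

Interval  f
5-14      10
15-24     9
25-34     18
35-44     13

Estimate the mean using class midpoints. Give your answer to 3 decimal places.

26.300

Midpoints: 9.5, 19.5, 29.5, 39.5
Σfm = 10×9.5 + 9×19.5 + 18×29.5 + 13×39.5 = 1315
n = Σf = 50
Mean = 1315 / 50 = 26.3000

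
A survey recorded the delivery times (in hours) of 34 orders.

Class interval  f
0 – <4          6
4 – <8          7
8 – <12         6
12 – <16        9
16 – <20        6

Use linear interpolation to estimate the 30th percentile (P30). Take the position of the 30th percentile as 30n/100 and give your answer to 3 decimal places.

Cumulative frequencies: 6, 13, 19, 28, 34
n = 34; position = 30n/100 = 10.2.
This falls in the class 4 – <8: L = 4, F = 6, f = 7, h = 4.
30th percentile ≈ 4 + ((10.2 − 6) / 7) × 4 = 6.4000

6.400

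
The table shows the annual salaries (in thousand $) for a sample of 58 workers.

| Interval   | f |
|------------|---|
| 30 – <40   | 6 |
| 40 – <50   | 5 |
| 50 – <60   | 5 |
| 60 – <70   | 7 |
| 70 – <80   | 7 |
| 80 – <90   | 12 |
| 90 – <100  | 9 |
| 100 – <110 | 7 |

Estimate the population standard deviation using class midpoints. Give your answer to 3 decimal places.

21.916

Midpoints: 35, 45, 55, 65, 75, 85, 95, 105
n = 58, Σfm = 4300, mean = 74.1379
Σfm² = 346650
Σf(m − x̄)² = Σfm² − (Σfm)²/n = 346650 − 4300²/58 = 27856.8966
Population variance = 27856.8966 / 58 = 480.2913
Standard deviation = √480.2913 = 21.9155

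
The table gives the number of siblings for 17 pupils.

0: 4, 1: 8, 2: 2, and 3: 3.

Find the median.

Cumulative frequencies: 4, 12, 14, 17
n = 17, so the median is the value in position (n+1)/2 = 9.
Position 9 falls at value 1.

1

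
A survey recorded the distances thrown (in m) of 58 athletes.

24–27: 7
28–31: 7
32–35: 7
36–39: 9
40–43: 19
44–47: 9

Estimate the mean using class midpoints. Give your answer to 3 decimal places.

Midpoints: 25.5, 29.5, 33.5, 37.5, 41.5, 45.5
Σfm = 7×25.5 + 7×29.5 + 7×33.5 + 9×37.5 + 19×41.5 + 9×45.5 = 2155
n = Σf = 58
Mean = 2155 / 58 = 37.1552

37.155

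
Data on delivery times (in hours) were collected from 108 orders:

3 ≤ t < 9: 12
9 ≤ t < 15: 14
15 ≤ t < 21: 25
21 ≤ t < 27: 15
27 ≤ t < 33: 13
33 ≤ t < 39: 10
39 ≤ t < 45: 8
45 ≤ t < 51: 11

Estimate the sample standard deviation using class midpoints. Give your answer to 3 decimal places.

12.822

Midpoints: 6, 12, 18, 24, 30, 36, 42, 48
n = 108, Σfm = 2664, mean = 24.6667
Σfm² = 83304
Σf(m − x̄)² = Σfm² − (Σfm)²/n = 83304 − 2664²/108 = 17592.0000
Sample variance = 17592.0000 / 107 = 164.4112
Standard deviation = √164.4112 = 12.8223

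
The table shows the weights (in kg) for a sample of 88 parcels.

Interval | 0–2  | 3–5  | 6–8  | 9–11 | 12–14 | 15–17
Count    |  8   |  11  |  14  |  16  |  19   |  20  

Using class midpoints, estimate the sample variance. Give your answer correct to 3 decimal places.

23.688

Midpoints: 1, 4, 7, 10, 13, 16
n = 88, Σfm = 877, mean = 9.9659
Σfm² = 10801
Σf(m − x̄)² = Σfm² − (Σfm)²/n = 10801 − 877²/88 = 2060.8977
Sample variance = 2060.8977 / 87 = 23.6885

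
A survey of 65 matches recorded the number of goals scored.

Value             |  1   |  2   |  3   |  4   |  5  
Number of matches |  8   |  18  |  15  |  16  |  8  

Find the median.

3

Cumulative frequencies: 8, 26, 41, 57, 65
n = 65, so the median is the value in position (n+1)/2 = 33.
Position 33 falls at value 3.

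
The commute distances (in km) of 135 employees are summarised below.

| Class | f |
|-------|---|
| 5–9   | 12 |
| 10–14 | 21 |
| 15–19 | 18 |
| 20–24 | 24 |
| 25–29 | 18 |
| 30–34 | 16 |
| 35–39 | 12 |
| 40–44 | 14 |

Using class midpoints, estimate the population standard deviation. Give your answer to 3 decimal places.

Midpoints: 7, 12, 17, 22, 27, 32, 37, 42
n = 135, Σfm = 3200, mean = 23.7037
Σfm² = 91060
Σf(m − x̄)² = Σfm² − (Σfm)²/n = 91060 − 3200²/135 = 15208.1481
Population variance = 15208.1481 / 135 = 112.6529
Standard deviation = √112.6529 = 10.6138

10.614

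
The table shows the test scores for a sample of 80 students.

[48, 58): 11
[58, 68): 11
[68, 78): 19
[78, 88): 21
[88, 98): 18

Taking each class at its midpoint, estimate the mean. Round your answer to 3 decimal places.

76.000

Midpoints: 53, 63, 73, 83, 93
Σfm = 11×53 + 11×63 + 19×73 + 21×83 + 18×93 = 6080
n = Σf = 80
Mean = 6080 / 80 = 76.0000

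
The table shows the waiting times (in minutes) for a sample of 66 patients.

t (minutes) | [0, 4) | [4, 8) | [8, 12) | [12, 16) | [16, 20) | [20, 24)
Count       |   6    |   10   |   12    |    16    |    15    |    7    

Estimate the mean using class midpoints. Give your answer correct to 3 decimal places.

12.727

Midpoints: 2, 6, 10, 14, 18, 22
Σfm = 6×2 + 10×6 + 12×10 + 16×14 + 15×18 + 7×22 = 840
n = Σf = 66
Mean = 840 / 66 = 12.7273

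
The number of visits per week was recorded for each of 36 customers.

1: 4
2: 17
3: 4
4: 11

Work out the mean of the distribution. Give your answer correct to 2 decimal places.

2.61

Values: 1, 2, 3, 4
Σfx = 4×1 + 17×2 + 4×3 + 11×4 = 94
n = Σf = 36
Mean = 94 / 36 = 2.6111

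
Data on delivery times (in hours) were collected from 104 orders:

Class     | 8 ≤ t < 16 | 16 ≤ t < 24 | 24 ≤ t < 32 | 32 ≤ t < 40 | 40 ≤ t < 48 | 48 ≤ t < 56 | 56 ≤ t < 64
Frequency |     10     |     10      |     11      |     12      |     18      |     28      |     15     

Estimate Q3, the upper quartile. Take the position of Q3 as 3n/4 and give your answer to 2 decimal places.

52.86

Cumulative frequencies: 10, 20, 31, 43, 61, 89, 104
n = 104; position = 3n/4 = 78.
This falls in the class 48 ≤ t < 56: L = 48, F = 61, f = 28, h = 8.
Upper quartile ≈ 48 + ((78 − 61) / 28) × 8 = 52.8571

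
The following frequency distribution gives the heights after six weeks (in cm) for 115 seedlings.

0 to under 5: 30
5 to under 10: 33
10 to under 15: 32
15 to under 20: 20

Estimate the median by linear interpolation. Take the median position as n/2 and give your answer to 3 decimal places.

9.167

Cumulative frequencies: 30, 63, 95, 115
n = 115; position = n/2 = 57.5.
This falls in the class 5 to under 10: L = 5, F = 30, f = 33, h = 5.
Median ≈ 5 + ((57.5 − 30) / 33) × 5 = 9.1667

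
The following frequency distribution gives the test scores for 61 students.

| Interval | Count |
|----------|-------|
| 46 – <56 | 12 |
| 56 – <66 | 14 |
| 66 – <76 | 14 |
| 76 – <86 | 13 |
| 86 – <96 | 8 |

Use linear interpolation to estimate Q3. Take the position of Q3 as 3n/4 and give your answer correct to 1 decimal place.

80.4

Cumulative frequencies: 12, 26, 40, 53, 61
n = 61; position = 3n/4 = 45.75.
This falls in the class 76 – <86: L = 76, F = 40, f = 13, h = 10.
Upper quartile ≈ 76 + ((45.75 − 40) / 13) × 10 = 80.4231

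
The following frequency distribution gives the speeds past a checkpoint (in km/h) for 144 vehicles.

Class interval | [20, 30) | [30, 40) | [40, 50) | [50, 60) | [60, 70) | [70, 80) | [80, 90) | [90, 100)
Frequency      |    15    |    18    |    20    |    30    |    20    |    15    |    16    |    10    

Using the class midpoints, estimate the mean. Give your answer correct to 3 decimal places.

Midpoints: 25, 35, 45, 55, 65, 75, 85, 95
Σfm = 15×25 + 18×35 + 20×45 + 30×55 + 20×65 + 15×75 + 16×85 + 10×95 = 8290
n = Σf = 144
Mean = 8290 / 144 = 57.5694

57.569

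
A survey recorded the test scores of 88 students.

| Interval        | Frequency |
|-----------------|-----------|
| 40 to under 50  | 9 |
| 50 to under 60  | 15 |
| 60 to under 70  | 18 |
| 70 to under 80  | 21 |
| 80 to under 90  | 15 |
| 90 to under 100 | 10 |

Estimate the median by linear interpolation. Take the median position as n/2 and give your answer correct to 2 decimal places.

70.95

Cumulative frequencies: 9, 24, 42, 63, 78, 88
n = 88; position = n/2 = 44.
This falls in the class 70 to under 80: L = 70, F = 42, f = 21, h = 10.
Median ≈ 70 + ((44 − 42) / 21) × 10 = 70.9524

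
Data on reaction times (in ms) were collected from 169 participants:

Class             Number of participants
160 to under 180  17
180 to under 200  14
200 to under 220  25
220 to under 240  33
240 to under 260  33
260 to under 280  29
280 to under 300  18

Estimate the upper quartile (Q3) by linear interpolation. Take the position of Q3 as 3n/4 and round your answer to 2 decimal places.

263.28

Cumulative frequencies: 17, 31, 56, 89, 122, 151, 169
n = 169; position = 3n/4 = 126.75.
This falls in the class 260 to under 280: L = 260, F = 122, f = 29, h = 20.
Upper quartile ≈ 260 + ((126.75 − 122) / 29) × 20 = 263.2759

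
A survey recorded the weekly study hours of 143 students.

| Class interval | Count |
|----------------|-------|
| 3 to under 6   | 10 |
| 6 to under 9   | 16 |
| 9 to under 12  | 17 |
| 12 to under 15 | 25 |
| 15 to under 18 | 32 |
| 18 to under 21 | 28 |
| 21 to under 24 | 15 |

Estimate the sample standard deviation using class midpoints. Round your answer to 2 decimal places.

5.22

Midpoints: 4.5, 7.5, 10.5, 13.5, 16.5, 19.5, 22.5
n = 143, Σfm = 2092.5, mean = 14.6329
Σfm² = 34485.75
Σf(m − x̄)² = Σfm² − (Σfm)²/n = 34485.75 − 2092.5²/143 = 3866.4755
Sample variance = 3866.4755 / 142 = 27.2287
Standard deviation = √27.2287 = 5.2181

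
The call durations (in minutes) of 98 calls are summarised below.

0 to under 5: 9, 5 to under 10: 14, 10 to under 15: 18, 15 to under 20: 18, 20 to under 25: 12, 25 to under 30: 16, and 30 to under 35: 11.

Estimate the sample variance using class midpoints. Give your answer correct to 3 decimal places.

85.009

Midpoints: 2.5, 7.5, 12.5, 17.5, 22.5, 27.5, 32.5
n = 98, Σfm = 1735, mean = 17.7041
Σfm² = 38962.5
Σf(m − x̄)² = Σfm² − (Σfm)²/n = 38962.5 − 1735²/98 = 8245.9184
Sample variance = 8245.9184 / 97 = 85.0095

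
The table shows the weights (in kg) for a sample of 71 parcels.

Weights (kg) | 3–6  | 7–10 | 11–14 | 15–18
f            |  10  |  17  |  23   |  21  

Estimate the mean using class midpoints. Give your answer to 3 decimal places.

11.599

Midpoints: 4.5, 8.5, 12.5, 16.5
Σfm = 10×4.5 + 17×8.5 + 23×12.5 + 21×16.5 = 823.5
n = Σf = 71
Mean = 823.5 / 71 = 11.5986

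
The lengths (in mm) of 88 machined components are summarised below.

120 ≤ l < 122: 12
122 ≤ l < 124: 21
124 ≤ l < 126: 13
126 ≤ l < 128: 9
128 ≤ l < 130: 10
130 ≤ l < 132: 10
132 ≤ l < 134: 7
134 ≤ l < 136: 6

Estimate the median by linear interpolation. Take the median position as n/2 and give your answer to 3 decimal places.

125.692

Cumulative frequencies: 12, 33, 46, 55, 65, 75, 82, 88
n = 88; position = n/2 = 44.
This falls in the class 124 ≤ l < 126: L = 124, F = 33, f = 13, h = 2.
Median ≈ 124 + ((44 − 33) / 13) × 2 = 125.6923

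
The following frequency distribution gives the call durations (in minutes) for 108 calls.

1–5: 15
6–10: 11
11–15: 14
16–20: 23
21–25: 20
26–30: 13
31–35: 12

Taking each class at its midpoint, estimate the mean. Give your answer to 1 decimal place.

18.0

Midpoints: 3, 8, 13, 18, 23, 28, 33
Σfm = 15×3 + 11×8 + 14×13 + 23×18 + 20×23 + 13×28 + 12×33 = 1949
n = Σf = 108
Mean = 1949 / 108 = 18.0463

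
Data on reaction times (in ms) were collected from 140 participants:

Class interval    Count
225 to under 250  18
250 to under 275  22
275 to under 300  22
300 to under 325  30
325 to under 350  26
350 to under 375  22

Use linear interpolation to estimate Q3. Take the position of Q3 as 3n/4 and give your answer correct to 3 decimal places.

Cumulative frequencies: 18, 40, 62, 92, 118, 140
n = 140; position = 3n/4 = 105.
This falls in the class 325 to under 350: L = 325, F = 92, f = 26, h = 25.
Upper quartile ≈ 325 + ((105 − 92) / 26) × 25 = 337.5000

337.500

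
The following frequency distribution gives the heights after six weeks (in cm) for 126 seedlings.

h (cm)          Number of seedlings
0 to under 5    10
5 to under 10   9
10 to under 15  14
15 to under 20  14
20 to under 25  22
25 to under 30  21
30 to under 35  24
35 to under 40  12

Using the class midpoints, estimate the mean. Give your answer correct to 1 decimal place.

22.3

Midpoints: 2.5, 7.5, 12.5, 17.5, 22.5, 27.5, 32.5, 37.5
Σfm = 10×2.5 + 9×7.5 + 14×12.5 + 14×17.5 + 22×22.5 + 21×27.5 + 24×32.5 + 12×37.5 = 2815
n = Σf = 126
Mean = 2815 / 126 = 22.3413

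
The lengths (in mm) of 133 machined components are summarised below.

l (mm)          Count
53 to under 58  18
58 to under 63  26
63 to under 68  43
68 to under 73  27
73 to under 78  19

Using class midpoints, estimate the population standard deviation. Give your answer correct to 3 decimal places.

6.146

Midpoints: 55.5, 60.5, 65.5, 70.5, 75.5
n = 133, Σfm = 8726.5, mean = 65.6128
Σfm² = 577593.25
Σf(m − x̄)² = Σfm² − (Σfm)²/n = 577593.25 − 8726.5²/133 = 5023.3083
Population variance = 5023.3083 / 133 = 37.7692
Standard deviation = √37.7692 = 6.1457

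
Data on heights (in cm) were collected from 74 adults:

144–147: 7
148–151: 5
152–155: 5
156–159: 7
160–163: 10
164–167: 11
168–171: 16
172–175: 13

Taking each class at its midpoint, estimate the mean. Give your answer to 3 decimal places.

162.689

Midpoints: 145.5, 149.5, 153.5, 157.5, 161.5, 165.5, 169.5, 173.5
Σfm = 7×145.5 + 5×149.5 + 5×153.5 + 7×157.5 + 10×161.5 + 11×165.5 + 16×169.5 + 13×173.5 = 12039
n = Σf = 74
Mean = 12039 / 74 = 162.6892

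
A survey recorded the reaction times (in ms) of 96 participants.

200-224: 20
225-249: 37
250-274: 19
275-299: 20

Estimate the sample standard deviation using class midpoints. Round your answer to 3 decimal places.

Midpoints: 212, 237, 262, 287
n = 96, Σfm = 23727, mean = 247.1562
Σfm² = 5928749
Σf(m − x̄)² = Σfm² − (Σfm)²/n = 5928749 − 23727²/96 = 64472.6562
Sample variance = 64472.6562 / 95 = 678.6595
Standard deviation = √678.6595 = 26.0511

26.051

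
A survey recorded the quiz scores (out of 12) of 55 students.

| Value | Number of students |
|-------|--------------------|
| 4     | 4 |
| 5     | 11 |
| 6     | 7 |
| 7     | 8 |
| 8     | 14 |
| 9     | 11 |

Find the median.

Cumulative frequencies: 4, 15, 22, 30, 44, 55
n = 55, so the median is the value in position (n+1)/2 = 28.
Position 28 falls at value 7.

7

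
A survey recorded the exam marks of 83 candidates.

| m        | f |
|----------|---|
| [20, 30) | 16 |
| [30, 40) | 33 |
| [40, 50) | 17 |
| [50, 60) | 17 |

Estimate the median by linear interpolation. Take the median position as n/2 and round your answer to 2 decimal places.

37.73

Cumulative frequencies: 16, 49, 66, 83
n = 83; position = n/2 = 41.5.
This falls in the class [30, 40): L = 30, F = 16, f = 33, h = 10.
Median ≈ 30 + ((41.5 − 16) / 33) × 10 = 37.7273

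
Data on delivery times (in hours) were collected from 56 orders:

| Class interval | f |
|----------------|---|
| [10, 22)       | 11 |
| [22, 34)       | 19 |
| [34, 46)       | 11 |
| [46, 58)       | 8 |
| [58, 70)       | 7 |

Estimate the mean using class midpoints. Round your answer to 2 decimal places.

Midpoints: 16, 28, 40, 52, 64
Σfm = 11×16 + 19×28 + 11×40 + 8×52 + 7×64 = 2012
n = Σf = 56
Mean = 2012 / 56 = 35.9286

35.93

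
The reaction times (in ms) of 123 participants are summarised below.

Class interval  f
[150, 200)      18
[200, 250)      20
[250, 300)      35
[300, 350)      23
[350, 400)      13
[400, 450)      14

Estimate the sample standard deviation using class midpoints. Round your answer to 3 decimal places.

Midpoints: 175, 225, 275, 325, 375, 425
n = 123, Σfm = 35575, mean = 289.2276
Σfm² = 10996875
Σf(m − x̄)² = Σfm² − (Σfm)²/n = 10996875 − 35575²/123 = 707601.6260
Sample variance = 707601.6260 / 122 = 5800.0133
Standard deviation = √5800.0133 = 76.1578

76.158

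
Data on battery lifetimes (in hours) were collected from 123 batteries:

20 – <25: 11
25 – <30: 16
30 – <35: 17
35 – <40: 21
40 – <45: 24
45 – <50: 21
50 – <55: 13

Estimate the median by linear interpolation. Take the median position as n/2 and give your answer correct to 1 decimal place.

Cumulative frequencies: 11, 27, 44, 65, 89, 110, 123
n = 123; position = n/2 = 61.5.
This falls in the class 35 – <40: L = 35, F = 44, f = 21, h = 5.
Median ≈ 35 + ((61.5 − 44) / 21) × 5 = 39.1667

39.2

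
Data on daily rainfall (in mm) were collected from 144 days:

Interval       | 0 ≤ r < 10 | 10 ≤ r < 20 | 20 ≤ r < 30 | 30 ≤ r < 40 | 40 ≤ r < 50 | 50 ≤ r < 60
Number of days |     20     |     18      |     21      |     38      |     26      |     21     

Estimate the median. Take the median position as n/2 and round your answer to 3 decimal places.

Cumulative frequencies: 20, 38, 59, 97, 123, 144
n = 144; position = n/2 = 72.
This falls in the class 30 ≤ r < 40: L = 30, F = 59, f = 38, h = 10.
Median ≈ 30 + ((72 − 59) / 38) × 10 = 33.4211

33.421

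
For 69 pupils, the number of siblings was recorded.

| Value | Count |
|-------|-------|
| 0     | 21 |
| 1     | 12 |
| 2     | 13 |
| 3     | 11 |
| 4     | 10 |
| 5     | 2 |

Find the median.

2

Cumulative frequencies: 21, 33, 46, 57, 67, 69
n = 69, so the median is the value in position (n+1)/2 = 35.
Position 35 falls at value 2.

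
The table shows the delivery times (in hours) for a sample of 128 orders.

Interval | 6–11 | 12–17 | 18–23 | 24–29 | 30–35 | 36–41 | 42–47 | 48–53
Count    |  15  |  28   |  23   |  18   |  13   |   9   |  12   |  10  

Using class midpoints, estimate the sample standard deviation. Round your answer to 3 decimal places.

Midpoints: 8.5, 14.5, 20.5, 26.5, 32.5, 38.5, 44.5, 50.5
n = 128, Σfm = 3290, mean = 25.7031
Σfm² = 105614
Σf(m − x̄)² = Σfm² − (Σfm)²/n = 105614 − 3290²/128 = 21050.7188
Sample variance = 21050.7188 / 127 = 165.7537
Standard deviation = √165.7537 = 12.8745

12.875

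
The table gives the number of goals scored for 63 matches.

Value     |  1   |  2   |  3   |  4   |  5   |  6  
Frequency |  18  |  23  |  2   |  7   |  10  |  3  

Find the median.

2

Cumulative frequencies: 18, 41, 43, 50, 60, 63
n = 63, so the median is the value in position (n+1)/2 = 32.
Position 32 falls at value 2.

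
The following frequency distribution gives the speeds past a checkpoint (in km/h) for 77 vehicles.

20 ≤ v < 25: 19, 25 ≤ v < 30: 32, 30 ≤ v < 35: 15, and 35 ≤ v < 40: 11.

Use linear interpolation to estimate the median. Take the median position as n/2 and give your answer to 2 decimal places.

28.05

Cumulative frequencies: 19, 51, 66, 77
n = 77; position = n/2 = 38.5.
This falls in the class 25 ≤ v < 30: L = 25, F = 19, f = 32, h = 5.
Median ≈ 25 + ((38.5 − 19) / 32) × 5 = 28.0469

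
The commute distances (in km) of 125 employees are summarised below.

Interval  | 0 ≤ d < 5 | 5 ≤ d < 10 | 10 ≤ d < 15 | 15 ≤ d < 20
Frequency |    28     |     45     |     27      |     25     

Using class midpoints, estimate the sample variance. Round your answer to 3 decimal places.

27.377

Midpoints: 2.5, 7.5, 12.5, 17.5
n = 125, Σfm = 1182.5, mean = 9.4600
Σfm² = 14581.25
Σf(m − x̄)² = Σfm² − (Σfm)²/n = 14581.25 − 1182.5²/125 = 3394.8000
Sample variance = 3394.8000 / 124 = 27.3774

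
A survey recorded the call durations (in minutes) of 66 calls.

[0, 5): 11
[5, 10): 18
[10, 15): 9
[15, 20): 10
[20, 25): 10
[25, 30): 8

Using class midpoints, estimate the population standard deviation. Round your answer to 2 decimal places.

8.28

Midpoints: 2.5, 7.5, 12.5, 17.5, 22.5, 27.5
n = 66, Σfm = 895, mean = 13.5606
Σfm² = 16662.5
Σf(m − x̄)² = Σfm² − (Σfm)²/n = 16662.5 − 895²/66 = 4525.7576
Population variance = 4525.7576 / 66 = 68.5721
Standard deviation = √68.5721 = 8.2808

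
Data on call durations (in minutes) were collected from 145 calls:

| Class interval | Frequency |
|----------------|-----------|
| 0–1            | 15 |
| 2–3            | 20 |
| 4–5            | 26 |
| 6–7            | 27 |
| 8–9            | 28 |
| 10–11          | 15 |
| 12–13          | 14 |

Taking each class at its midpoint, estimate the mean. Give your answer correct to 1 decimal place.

6.3

Midpoints: 0.5, 2.5, 4.5, 6.5, 8.5, 10.5, 12.5
Σfm = 15×0.5 + 20×2.5 + 26×4.5 + 27×6.5 + 28×8.5 + 15×10.5 + 14×12.5 = 920.5
n = Σf = 145
Mean = 920.5 / 145 = 6.3483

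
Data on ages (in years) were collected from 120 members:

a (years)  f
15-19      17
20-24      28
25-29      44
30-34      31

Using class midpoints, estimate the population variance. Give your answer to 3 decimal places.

Midpoints: 17, 22, 27, 32
n = 120, Σfm = 3085, mean = 25.7083
Σfm² = 82285
Σf(m − x̄)² = Σfm² − (Σfm)²/n = 82285 − 3085²/120 = 2974.7917
Population variance = 2974.7917 / 120 = 24.7899

24.790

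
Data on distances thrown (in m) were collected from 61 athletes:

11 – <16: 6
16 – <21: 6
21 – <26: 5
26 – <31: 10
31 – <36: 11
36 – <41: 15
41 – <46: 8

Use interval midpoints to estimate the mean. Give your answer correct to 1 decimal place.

31.0

Midpoints: 13.5, 18.5, 23.5, 28.5, 33.5, 38.5, 43.5
Σfm = 6×13.5 + 6×18.5 + 5×23.5 + 10×28.5 + 11×33.5 + 15×38.5 + 8×43.5 = 1888.5
n = Σf = 61
Mean = 1888.5 / 61 = 30.9590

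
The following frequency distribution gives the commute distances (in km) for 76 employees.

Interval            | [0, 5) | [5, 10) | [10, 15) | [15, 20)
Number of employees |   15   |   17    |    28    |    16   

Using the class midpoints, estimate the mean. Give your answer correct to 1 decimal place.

10.5

Midpoints: 2.5, 7.5, 12.5, 17.5
Σfm = 15×2.5 + 17×7.5 + 28×12.5 + 16×17.5 = 795
n = Σf = 76
Mean = 795 / 76 = 10.4605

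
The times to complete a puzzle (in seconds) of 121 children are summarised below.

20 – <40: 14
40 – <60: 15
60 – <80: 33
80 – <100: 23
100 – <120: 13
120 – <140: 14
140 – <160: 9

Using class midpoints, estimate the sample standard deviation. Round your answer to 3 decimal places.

34.530

Midpoints: 30, 50, 70, 90, 110, 130, 150
n = 121, Σfm = 10150, mean = 83.8843
Σfm² = 994500
Σf(m − x̄)² = Σfm² − (Σfm)²/n = 994500 − 10150²/121 = 143074.3802
Sample variance = 143074.3802 / 120 = 1192.2865
Standard deviation = √1192.2865 = 34.5295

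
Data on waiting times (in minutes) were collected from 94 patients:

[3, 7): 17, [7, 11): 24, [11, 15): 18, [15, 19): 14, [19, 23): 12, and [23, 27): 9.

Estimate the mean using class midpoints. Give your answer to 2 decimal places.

Midpoints: 5, 9, 13, 17, 21, 25
Σfm = 17×5 + 24×9 + 18×13 + 14×17 + 12×21 + 9×25 = 1250
n = Σf = 94
Mean = 1250 / 94 = 13.2979

13.30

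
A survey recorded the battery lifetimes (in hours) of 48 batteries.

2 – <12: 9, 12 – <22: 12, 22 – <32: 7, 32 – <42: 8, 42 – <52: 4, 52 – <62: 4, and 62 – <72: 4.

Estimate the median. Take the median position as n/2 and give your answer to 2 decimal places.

Cumulative frequencies: 9, 21, 28, 36, 40, 44, 48
n = 48; position = n/2 = 24.
This falls in the class 22 – <32: L = 22, F = 21, f = 7, h = 10.
Median ≈ 22 + ((24 − 21) / 7) × 10 = 26.2857

26.29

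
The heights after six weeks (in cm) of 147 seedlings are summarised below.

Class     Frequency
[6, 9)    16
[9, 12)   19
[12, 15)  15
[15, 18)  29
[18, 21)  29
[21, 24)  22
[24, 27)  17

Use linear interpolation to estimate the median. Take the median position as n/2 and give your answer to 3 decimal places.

17.431

Cumulative frequencies: 16, 35, 50, 79, 108, 130, 147
n = 147; position = n/2 = 73.5.
This falls in the class [15, 18): L = 15, F = 50, f = 29, h = 3.
Median ≈ 15 + ((73.5 − 50) / 29) × 3 = 17.4310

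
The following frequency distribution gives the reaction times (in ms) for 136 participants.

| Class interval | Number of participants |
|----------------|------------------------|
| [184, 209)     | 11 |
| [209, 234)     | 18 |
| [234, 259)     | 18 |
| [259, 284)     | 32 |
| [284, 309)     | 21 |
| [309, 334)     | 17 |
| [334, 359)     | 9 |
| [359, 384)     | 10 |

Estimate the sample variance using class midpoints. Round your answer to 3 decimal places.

Midpoints: 196.5, 221.5, 246.5, 271.5, 296.5, 321.5, 346.5, 371.5
n = 136, Σfm = 37799, mean = 277.9338
Σfm² = 10824366
Σf(m − x̄)² = Σfm² − (Σfm)²/n = 10824366 − 37799²/136 = 318745.4044
Sample variance = 318745.4044 / 135 = 2361.0771

2361.077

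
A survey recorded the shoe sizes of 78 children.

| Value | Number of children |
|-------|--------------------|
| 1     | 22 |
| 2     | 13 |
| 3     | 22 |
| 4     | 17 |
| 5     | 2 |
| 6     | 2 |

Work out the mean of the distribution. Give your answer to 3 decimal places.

Values: 1, 2, 3, 4, 5, 6
Σfx = 22×1 + 13×2 + 22×3 + 17×4 + 2×5 + 2×6 = 204
n = Σf = 78
Mean = 204 / 78 = 2.6154

2.615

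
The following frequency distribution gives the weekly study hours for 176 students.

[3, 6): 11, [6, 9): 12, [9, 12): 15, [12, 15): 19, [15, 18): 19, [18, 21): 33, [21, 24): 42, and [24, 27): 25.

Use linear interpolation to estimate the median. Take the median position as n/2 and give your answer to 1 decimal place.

Cumulative frequencies: 11, 23, 38, 57, 76, 109, 151, 176
n = 176; position = n/2 = 88.
This falls in the class [18, 21): L = 18, F = 76, f = 33, h = 3.
Median ≈ 18 + ((88 − 76) / 33) × 3 = 19.0909

19.1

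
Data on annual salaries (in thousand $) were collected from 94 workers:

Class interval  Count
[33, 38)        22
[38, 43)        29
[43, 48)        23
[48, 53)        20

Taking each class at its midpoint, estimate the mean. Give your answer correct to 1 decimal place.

42.7

Midpoints: 35.5, 40.5, 45.5, 50.5
Σfm = 22×35.5 + 29×40.5 + 23×45.5 + 20×50.5 = 4012
n = Σf = 94
Mean = 4012 / 94 = 42.6809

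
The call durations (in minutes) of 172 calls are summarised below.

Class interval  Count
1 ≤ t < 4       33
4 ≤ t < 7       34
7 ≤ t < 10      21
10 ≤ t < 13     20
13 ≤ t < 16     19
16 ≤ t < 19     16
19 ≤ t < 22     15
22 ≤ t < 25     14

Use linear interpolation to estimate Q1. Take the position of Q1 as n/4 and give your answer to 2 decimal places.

Cumulative frequencies: 33, 67, 88, 108, 127, 143, 158, 172
n = 172; position = n/4 = 43.
This falls in the class 4 ≤ t < 7: L = 4, F = 33, f = 34, h = 3.
Lower quartile ≈ 4 + ((43 − 33) / 34) × 3 = 4.8824

4.88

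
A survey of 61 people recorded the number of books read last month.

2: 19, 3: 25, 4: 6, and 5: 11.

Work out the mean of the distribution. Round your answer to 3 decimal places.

3.148

Values: 2, 3, 4, 5
Σfx = 19×2 + 25×3 + 6×4 + 11×5 = 192
n = Σf = 61
Mean = 192 / 61 = 3.1475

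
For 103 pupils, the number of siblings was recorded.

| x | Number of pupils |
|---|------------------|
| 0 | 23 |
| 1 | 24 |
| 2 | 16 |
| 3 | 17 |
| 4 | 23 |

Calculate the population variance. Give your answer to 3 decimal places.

2.180

Values: 0, 1, 2, 3, 4
n = 103, Σfx = 199, mean = 1.9320
Σfx² = 609
Σf(x − x̄)² = Σfx² − (Σfx)²/n = 609 − 199²/103 = 224.5243
Population variance = 224.5243 / 103 = 2.1798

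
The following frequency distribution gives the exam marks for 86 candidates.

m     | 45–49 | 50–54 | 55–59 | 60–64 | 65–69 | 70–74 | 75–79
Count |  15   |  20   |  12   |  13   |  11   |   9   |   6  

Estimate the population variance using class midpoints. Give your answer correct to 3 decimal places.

86.898

Midpoints: 47, 52, 57, 62, 67, 72, 77
n = 86, Σfm = 5082, mean = 59.0930
Σfm² = 307784
Σf(m − x̄)² = Σfm² − (Σfm)²/n = 307784 − 5082²/86 = 7473.2558
Population variance = 7473.2558 / 86 = 86.8983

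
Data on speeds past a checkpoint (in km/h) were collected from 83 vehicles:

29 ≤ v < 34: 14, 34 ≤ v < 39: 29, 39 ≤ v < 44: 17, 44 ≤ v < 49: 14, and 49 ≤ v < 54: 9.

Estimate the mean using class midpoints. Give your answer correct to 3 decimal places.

39.994

Midpoints: 31.5, 36.5, 41.5, 46.5, 51.5
Σfm = 14×31.5 + 29×36.5 + 17×41.5 + 14×46.5 + 9×51.5 = 3319.5
n = Σf = 83
Mean = 3319.5 / 83 = 39.9940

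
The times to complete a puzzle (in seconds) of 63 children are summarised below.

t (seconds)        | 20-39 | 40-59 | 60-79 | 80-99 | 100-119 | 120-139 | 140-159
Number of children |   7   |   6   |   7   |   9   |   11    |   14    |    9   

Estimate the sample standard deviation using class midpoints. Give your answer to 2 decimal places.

Midpoints: 29.5, 49.5, 69.5, 89.5, 109.5, 129.5, 149.5
n = 63, Σfm = 6158.5, mean = 97.7540
Σfm² = 694525.75
Σf(m − x̄)² = Σfm² − (Σfm)²/n = 694525.75 − 6158.5²/63 = 92507.9365
Sample variance = 92507.9365 / 62 = 1492.0635
Standard deviation = √1492.0635 = 38.6272

38.63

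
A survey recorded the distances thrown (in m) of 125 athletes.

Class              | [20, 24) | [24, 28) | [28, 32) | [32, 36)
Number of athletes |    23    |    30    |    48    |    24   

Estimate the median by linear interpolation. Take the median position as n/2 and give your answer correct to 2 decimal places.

28.79

Cumulative frequencies: 23, 53, 101, 125
n = 125; position = n/2 = 62.5.
This falls in the class [28, 32): L = 28, F = 53, f = 48, h = 4.
Median ≈ 28 + ((62.5 − 53) / 48) × 4 = 28.7917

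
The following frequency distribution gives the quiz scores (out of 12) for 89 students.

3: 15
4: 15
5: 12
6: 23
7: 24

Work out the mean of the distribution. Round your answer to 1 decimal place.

5.3

Values: 3, 4, 5, 6, 7
Σfx = 15×3 + 15×4 + 12×5 + 23×6 + 24×7 = 471
n = Σf = 89
Mean = 471 / 89 = 5.2921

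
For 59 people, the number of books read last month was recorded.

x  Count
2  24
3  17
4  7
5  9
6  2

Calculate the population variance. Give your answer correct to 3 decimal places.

1.427

Values: 2, 3, 4, 5, 6
n = 59, Σfx = 184, mean = 3.1186
Σfx² = 658
Σf(x − x̄)² = Σfx² − (Σfx)²/n = 658 − 184²/59 = 84.1695
Population variance = 84.1695 / 59 = 1.4266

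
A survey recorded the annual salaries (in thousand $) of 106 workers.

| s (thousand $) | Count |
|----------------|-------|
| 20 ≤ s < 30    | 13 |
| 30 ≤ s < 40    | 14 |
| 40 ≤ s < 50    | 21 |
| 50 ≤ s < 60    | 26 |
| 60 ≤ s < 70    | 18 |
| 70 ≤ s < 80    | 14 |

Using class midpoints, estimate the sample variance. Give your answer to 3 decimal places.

239.389

Midpoints: 25, 35, 45, 55, 65, 75
n = 106, Σfm = 5410, mean = 51.0377
Σfm² = 301250
Σf(m − x̄)² = Σfm² − (Σfm)²/n = 301250 − 5410²/106 = 25135.8491
Sample variance = 25135.8491 / 105 = 239.3890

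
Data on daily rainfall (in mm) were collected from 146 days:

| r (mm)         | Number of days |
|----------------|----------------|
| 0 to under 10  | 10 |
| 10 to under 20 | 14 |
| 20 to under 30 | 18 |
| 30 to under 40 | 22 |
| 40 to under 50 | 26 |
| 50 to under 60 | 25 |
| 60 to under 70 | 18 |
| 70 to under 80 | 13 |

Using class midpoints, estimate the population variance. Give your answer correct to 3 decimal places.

Midpoints: 5, 15, 25, 35, 45, 55, 65, 75
n = 146, Σfm = 6170, mean = 42.2603
Σfm² = 319050
Σf(m − x̄)² = Σfm² − (Σfm)²/n = 319050 − 6170²/146 = 58304.1096
Population variance = 58304.1096 / 146 = 399.3432

399.343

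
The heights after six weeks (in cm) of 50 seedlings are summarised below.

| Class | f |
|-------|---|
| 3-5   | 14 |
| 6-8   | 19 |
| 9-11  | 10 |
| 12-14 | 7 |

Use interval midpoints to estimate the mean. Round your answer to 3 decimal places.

Midpoints: 4, 7, 10, 13
Σfm = 14×4 + 19×7 + 10×10 + 7×13 = 380
n = Σf = 50
Mean = 380 / 50 = 7.6000

7.600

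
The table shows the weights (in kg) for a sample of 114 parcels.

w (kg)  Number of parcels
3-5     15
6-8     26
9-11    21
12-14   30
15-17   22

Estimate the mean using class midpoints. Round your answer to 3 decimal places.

10.474

Midpoints: 4, 7, 10, 13, 16
Σfm = 15×4 + 26×7 + 21×10 + 30×13 + 22×16 = 1194
n = Σf = 114
Mean = 1194 / 114 = 10.4737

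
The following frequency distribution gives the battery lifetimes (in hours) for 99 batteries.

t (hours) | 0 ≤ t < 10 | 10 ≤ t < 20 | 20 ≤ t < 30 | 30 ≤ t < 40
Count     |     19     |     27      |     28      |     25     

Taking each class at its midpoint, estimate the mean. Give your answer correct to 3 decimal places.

Midpoints: 5, 15, 25, 35
Σfm = 19×5 + 27×15 + 28×25 + 25×35 = 2075
n = Σf = 99
Mean = 2075 / 99 = 20.9596

20.960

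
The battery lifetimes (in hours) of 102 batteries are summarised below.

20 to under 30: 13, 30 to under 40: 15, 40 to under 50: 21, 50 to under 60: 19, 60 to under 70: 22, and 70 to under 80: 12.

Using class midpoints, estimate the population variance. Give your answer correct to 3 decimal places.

244.137

Midpoints: 25, 35, 45, 55, 65, 75
n = 102, Σfm = 5170, mean = 50.6863
Σfm² = 286950
Σf(m − x̄)² = Σfm² − (Σfm)²/n = 286950 − 5170²/102 = 24901.9608
Population variance = 24901.9608 / 102 = 244.1369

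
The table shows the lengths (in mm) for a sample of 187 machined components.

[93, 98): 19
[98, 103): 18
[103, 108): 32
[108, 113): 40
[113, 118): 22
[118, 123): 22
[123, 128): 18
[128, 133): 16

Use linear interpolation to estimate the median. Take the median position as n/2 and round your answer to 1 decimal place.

111.1

Cumulative frequencies: 19, 37, 69, 109, 131, 153, 171, 187
n = 187; position = n/2 = 93.5.
This falls in the class [108, 113): L = 108, F = 69, f = 40, h = 5.
Median ≈ 108 + ((93.5 − 69) / 40) × 5 = 111.0625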